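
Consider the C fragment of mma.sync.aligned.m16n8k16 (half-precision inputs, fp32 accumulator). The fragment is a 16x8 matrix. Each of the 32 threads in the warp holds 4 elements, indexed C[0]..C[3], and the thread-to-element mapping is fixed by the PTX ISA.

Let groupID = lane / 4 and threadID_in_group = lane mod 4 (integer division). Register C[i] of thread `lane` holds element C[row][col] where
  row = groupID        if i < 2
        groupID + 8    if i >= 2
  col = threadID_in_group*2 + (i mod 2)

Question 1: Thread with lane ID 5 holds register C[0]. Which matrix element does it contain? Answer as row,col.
1,2

lane 5->5/4=1, 5 mod 4=1
i=0  r:1+0->1  c:2·1+0->2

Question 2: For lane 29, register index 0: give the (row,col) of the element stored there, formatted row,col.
7,2

lane 29: gr=7 (29/4), th=1 (29%4)
i=0: r=7+0=7, c=1*2+0=2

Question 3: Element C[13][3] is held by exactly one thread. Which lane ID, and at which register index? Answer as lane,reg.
r=13→G=5,rhi=1  c=3→T=1,p=1
L=5*4+1=21  i=1*2+1=3

21,3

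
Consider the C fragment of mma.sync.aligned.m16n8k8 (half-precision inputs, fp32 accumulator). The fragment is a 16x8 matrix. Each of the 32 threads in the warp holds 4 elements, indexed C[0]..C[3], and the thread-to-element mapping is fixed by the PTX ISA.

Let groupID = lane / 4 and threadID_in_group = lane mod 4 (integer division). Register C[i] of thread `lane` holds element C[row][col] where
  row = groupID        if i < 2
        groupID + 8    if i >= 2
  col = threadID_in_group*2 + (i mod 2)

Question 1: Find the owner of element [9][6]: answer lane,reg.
7,2

r=9→G=1,rhi=1  c=6→T=3,p=0
L=1*4+3=7  i=1*2+0=2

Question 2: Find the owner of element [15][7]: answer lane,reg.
31,3

r=15⇒gr=7,Rb=1  c=7⇒th=3,odd=1
L=7*4+3=31  i=1*2+1=3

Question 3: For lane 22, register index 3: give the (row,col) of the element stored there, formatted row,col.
lane 22->22/4=5, 22 mod 4=2
i=3  r:5+8->13  c:2·2+1->5

13,5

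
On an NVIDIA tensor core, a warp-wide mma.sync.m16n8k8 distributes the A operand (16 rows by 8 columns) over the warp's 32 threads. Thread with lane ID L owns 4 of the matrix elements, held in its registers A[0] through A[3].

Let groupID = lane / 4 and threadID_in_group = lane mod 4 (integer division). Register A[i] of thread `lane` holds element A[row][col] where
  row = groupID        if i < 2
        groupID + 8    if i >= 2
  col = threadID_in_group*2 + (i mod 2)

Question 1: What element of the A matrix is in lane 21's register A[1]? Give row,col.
L=21->gid=21>>2=5, tid=21&3=1
[1]->row 5+0=5  col 1·2+1=3

5,3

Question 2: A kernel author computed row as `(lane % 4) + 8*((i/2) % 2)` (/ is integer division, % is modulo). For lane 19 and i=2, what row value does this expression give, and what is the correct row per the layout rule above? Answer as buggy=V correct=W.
`(lane % 4) + 8*((i/2) % 2)`[19,2]->11
L=19->gid=19>>2=4, tid=19&3=3
[2]->row 4+8=12  col 3·2+0=6
row: 11 vs 12

buggy=11 correct=12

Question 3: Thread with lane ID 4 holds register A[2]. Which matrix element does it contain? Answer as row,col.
9,0

lane 4⇒4/4=1, 4 mod 4=0
i=2  r:1+8⇒9  c:2·0+0⇒0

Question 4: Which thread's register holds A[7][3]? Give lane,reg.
r=7->g=7,rb=0  c=3->t=1,b0=1
L=7*4+1=29  i=0*2+1=1

29,1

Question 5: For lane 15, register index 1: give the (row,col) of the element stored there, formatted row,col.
lane 15: gid=3 (15/4), tid=3 (15%4)
i=1: r=3+0=3, c=3*2+1=7

3,7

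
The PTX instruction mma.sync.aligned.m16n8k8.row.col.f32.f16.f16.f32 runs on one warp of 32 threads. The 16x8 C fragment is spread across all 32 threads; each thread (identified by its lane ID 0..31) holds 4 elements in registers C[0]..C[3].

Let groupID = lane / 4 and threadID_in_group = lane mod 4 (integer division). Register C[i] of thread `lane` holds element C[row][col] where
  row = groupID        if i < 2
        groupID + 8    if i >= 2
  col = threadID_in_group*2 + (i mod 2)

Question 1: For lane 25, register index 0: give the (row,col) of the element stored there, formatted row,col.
6,2

lane 25->25/4=6, 25 mod 4=1
i=0  r:6+0->6  c:2·1+0->2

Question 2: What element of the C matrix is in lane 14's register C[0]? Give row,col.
3,4

lane 14: gr=3 (14/4), th=2 (14%4)
i=0: r=3+0=3, c=2*2+0=4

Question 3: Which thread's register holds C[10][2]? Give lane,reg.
9,2

r=10→G=2,rhi=1  c=2→T=1,p=0
L=2*4+1=9  i=1*2+0=2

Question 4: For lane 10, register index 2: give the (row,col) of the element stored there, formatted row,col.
10,4

lane 10->10/4=2, 10 mod 4=2
i=2  r:2+8->10  c:2·2+0->4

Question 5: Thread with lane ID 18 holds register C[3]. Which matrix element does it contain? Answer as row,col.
18: g=4,t=2
[3] (4+8,2*2+1) = (12,5)

12,5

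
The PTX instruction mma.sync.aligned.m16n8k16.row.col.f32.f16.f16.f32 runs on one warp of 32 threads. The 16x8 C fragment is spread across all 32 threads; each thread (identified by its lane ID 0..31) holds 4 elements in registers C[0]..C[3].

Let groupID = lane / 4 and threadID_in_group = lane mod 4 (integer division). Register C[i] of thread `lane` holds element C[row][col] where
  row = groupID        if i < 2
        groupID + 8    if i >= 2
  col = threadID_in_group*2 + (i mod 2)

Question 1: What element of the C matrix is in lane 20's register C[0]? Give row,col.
20: gr=5,th=0
[0] (5+0,0*2+0) = (5,0)

5,0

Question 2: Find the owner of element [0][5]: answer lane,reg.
r=0->g=0,rb=0  c=5->t=2,b0=1
L=0*4+2=2  i=0*2+1=1

2,1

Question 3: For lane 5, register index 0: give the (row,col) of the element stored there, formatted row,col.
1,2

lane 5: G=1 (5/4), T=1 (5%4)
i=0: r=1+0=1, c=1*2+0=2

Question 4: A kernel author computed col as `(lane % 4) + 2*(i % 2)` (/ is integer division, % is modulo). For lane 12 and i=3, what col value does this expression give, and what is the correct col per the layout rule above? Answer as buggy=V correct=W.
buggy=2 correct=1

`(lane % 4) + 2*(i % 2)`[12,3]⇒2
lane 12⇒12/4=3, 12 mod 4=0
i=3  r:3+8⇒11  c:2·0+1⇒1
col: 2 vs 1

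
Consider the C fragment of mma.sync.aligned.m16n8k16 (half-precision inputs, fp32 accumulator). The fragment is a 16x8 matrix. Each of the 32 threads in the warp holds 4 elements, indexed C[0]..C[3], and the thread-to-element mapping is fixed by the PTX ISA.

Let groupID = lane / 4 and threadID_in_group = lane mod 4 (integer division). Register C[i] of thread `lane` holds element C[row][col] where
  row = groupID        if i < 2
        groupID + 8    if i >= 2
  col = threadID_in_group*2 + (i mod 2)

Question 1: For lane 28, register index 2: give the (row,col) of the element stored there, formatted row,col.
L=28=>grp=28>>2=7, tig=28&3=0
[2]=>row 7+8=15  col 0·2+0=0

15,0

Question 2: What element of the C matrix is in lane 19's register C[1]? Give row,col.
4,7

19: gr=4,th=3
[1] (4+0,3*2+1) = (4,7)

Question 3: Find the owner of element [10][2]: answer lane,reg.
r=10→G=2,rhi=1  c=2→T=1,p=0
L=2*4+1=9  i=1*2+0=2

9,2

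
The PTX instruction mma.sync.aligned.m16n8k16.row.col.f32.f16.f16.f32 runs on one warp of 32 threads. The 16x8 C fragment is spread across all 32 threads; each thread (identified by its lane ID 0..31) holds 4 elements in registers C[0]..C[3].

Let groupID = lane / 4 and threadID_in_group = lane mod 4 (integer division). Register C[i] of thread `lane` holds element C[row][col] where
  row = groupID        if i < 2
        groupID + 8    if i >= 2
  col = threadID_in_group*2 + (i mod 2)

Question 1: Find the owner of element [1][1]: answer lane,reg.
r:1=>grp=1,rB=0  c:1=>tig=0,lo=1
L=1*4+0=4  i=0*2+1=1

4,1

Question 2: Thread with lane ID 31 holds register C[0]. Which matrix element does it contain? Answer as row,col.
lane 31: G=7 (31/4), T=3 (31%4)
i=0: r=7+0=7, c=3*2+0=6

7,6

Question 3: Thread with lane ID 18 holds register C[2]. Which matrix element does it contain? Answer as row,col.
12,4

18: gid=4,tid=2
[2] (4+8,2*2+0) = (12,4)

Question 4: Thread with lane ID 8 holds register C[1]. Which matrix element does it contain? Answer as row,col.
2,1

L=8->g=8>>2=2, t=8&3=0
[1]->row 2+0=2  col 0·2+1=1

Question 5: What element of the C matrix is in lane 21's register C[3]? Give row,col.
21: G=5,T=1
[3] (5+8,1*2+1) = (13,3)

13,3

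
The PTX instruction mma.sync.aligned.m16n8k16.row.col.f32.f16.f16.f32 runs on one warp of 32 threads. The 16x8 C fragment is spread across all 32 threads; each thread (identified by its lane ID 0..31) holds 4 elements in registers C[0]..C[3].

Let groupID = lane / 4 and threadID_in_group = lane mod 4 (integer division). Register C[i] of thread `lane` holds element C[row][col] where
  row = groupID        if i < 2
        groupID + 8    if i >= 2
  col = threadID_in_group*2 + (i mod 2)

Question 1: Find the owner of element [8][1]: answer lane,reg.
0,3

r:8=>grp=0,rB=1  c:1=>tig=0,lo=1
L=0*4+0=0  i=1*2+1=3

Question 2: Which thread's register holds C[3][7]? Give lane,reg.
r=3→G=3,rhi=0  c=7→T=3,p=1
L=3*4+3=15  i=0*2+1=1

15,1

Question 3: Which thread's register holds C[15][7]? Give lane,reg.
31,3

r=15->g=7,rb=1  c=7->t=3,b0=1
L=7*4+3=31  i=1*2+1=3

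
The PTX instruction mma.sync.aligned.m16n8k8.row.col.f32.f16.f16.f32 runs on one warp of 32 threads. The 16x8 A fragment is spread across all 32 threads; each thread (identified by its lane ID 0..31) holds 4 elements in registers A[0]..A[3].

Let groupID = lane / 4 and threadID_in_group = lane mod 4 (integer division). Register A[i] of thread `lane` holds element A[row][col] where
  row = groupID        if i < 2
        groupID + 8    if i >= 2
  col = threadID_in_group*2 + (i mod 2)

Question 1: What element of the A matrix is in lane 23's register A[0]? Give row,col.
lane 23: g=5 (23/4), t=3 (23%4)
i=0: r=5+0=5, c=3*2+0=6

5,6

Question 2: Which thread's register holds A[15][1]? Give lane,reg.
r: 15->gid=7,r8=1  c: 1->tid=0,i&1=1
L=7*4+0=28  i=1*2+1=3

28,3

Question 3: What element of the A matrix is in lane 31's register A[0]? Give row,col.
31: grp=7,tig=3
[0] (7+0,3*2+0) = (7,6)

7,6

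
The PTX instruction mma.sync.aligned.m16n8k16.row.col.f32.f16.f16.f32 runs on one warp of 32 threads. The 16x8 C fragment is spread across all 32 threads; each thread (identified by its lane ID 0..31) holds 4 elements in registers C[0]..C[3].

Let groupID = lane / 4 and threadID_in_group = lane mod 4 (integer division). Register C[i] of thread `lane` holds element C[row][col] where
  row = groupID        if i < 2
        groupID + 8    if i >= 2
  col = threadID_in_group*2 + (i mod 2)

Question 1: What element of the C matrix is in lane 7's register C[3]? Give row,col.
lane 7: gid=1 (7/4), tid=3 (7%4)
i=3: r=1+8=9, c=3*2+1=7

9,7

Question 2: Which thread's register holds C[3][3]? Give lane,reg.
r=3→G=3,rhi=0  c=3→T=1,p=1
L=3*4+1=13  i=0*2+1=1

13,1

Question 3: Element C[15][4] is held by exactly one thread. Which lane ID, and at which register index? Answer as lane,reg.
30,2

r=15->g=7,rb=1  c=4->t=2,b0=0
L=7*4+2=30  i=1*2+0=2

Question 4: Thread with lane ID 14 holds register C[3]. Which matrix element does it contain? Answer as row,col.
11,5

lane 14⇒14/4=3, 14 mod 4=2
i=3  r:3+8⇒11  c:2·2+1⇒5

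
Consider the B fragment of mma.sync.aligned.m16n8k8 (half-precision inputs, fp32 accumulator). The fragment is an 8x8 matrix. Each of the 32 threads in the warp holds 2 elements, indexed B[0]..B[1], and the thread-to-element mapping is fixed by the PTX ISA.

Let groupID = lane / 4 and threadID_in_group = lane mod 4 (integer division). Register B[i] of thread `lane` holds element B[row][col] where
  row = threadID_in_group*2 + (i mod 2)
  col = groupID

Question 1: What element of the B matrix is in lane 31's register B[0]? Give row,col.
L=31->gid=31>>2=7, tid=31&3=3
[0]->row 3·2+0=6  col gid=7

6,7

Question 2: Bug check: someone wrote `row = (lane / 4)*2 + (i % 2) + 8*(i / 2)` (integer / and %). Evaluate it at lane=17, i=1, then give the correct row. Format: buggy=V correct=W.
buggy=9 correct=3

`(lane / 4)*2 + (i % 2) + 8*(i / 2)`[17,1]→9
17: G=4,T=1
[1] (1*2+1,4) = (3,4)
row: 9 vs 3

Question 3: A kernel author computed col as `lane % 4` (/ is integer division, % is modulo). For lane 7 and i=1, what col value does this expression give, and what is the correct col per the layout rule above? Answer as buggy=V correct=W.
buggy=3 correct=1

`lane % 4`[7,1]->3
L=7->g=7>>2=1, t=7&3=3
[1]->row 3·2+1=7  col g=1
col: 3 vs 1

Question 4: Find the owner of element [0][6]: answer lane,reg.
c=6->g=6  r=0->t=0,b0=0
L=6*4+0=24  i=0=0

24,0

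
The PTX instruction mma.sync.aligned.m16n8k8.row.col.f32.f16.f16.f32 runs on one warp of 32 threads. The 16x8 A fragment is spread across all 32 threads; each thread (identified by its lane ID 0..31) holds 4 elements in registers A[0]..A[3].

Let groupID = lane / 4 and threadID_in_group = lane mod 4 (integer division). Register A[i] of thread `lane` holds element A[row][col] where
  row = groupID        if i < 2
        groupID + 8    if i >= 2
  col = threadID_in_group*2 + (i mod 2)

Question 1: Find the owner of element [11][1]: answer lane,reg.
12,3

r=11->g=3,rb=1  c=1->t=0,b0=1
L=3*4+0=12  i=1*2+1=3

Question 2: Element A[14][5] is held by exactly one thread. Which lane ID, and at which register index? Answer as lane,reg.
26,3

r=14⇒gr=6,Rb=1  c=5⇒th=2,odd=1
L=6*4+2=26  i=1*2+1=3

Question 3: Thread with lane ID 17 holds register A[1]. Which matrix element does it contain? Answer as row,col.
4,3

L=17⇒gr=17>>2=4, th=17&3=1
[1]⇒row 4+0=4  col 1·2+1=3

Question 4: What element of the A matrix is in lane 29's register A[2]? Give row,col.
lane 29->29/4=7, 29 mod 4=1
i=2  r:7+8->15  c:2·1+0->2

15,2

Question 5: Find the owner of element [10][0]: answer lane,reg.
8,2

r: 10->gid=2,r8=1  c: 0->tid=0,i&1=0
L=2*4+0=8  i=1*2+0=2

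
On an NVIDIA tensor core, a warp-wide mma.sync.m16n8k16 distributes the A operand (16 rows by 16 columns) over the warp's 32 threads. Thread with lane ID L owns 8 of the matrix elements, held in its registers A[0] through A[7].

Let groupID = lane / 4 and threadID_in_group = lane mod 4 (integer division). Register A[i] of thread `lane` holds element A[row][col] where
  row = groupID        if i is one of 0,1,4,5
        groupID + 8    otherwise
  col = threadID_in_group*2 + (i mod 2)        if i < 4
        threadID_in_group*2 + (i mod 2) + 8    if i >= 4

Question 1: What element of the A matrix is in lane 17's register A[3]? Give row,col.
lane 17→17/4=4, 17 mod 4=1
i=3  r:4+8→12  c:2·1+1+0→3

12,3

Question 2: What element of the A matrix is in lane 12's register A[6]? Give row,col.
lane 12: G=3 (12/4), T=0 (12%4)
i=6: r=3+8=11, c=0*2+0+8=8

11,8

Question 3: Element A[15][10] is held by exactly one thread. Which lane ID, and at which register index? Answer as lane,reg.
r: 15->gid=7,r8=1  c: 10->c8=1,tid=1,i&1=0
L=7*4+1=29  i=1*4+1*2+0=6

29,6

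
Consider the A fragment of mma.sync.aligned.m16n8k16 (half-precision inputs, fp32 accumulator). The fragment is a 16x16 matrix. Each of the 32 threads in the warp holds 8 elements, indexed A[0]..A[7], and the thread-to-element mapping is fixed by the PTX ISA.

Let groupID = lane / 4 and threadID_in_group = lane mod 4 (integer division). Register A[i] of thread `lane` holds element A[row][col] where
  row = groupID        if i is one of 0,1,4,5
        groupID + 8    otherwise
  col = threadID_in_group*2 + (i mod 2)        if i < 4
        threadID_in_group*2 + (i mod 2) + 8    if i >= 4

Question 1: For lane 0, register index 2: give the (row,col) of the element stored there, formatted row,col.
8,0

L=0=>grp=0>>2=0, tig=0&3=0
[2]=>row 0+8=8  col 0·2+0+0=0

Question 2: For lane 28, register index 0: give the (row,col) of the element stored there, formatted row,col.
7,0

28: gid=7,tid=0
[0] (7+0,0*2+0+0) = (7,0)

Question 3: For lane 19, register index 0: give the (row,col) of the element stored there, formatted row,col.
4,6

lane 19⇒19/4=4, 19 mod 4=3
i=0  r:4+0⇒4  c:2·3+0+0⇒6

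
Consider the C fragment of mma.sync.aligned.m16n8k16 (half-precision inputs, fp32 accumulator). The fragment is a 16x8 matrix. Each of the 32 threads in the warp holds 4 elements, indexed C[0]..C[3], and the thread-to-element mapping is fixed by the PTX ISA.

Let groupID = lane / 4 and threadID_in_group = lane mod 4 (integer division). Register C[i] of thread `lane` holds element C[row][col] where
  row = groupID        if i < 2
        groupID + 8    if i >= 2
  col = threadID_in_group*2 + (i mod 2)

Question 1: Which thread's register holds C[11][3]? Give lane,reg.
r=11->g=3,rb=1  c=3->t=1,b0=1
L=3*4+1=13  i=1*2+1=3

13,3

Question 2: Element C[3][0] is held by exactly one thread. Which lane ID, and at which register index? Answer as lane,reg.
12,0

r=3→G=3,rhi=0  c=0→T=0,p=0
L=3*4+0=12  i=0*2+0=0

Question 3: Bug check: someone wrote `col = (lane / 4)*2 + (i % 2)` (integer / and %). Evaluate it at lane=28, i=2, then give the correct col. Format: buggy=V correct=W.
`(lane / 4)*2 + (i % 2)`[28,2]->14
lane 28->28/4=7, 28 mod 4=0
i=2  r:7+8->15  c:2·0+0->0
col: 14 vs 0

buggy=14 correct=0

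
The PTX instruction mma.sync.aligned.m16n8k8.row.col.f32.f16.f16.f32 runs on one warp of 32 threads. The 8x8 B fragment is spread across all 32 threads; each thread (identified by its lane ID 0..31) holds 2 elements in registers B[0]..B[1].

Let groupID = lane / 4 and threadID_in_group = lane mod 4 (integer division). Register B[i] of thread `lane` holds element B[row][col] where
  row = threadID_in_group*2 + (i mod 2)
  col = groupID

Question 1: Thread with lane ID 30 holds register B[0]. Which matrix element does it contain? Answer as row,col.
4,7

L=30->gid=30>>2=7, tid=30&3=2
[0]->row 2·2+0=4  col gid=7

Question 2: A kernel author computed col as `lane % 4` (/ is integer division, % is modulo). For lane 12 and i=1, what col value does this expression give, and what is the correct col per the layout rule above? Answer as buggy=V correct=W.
buggy=0 correct=3

`lane % 4`[12,1]→0
12: G=3,T=0
[1] (0*2+1,3) = (1,3)
col: 0 vs 3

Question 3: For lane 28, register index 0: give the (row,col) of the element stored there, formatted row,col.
0,7

L=28->gid=28>>2=7, tid=28&3=0
[0]->row 0·2+0=0  col gid=7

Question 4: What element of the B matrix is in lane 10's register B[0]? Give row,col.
4,2

lane 10->10/4=2, 10 mod 4=2
i=0  r:2·2+0->4  c:2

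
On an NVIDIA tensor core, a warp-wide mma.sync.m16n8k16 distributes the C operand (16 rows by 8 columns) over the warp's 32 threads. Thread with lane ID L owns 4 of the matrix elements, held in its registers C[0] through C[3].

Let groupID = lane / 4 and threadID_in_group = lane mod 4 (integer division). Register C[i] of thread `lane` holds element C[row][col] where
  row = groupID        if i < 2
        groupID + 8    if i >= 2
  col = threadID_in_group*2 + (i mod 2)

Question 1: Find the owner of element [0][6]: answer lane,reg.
r:0=>grp=0,rB=0  c:6=>tig=3,lo=0
L=0*4+3=3  i=0*2+0=0

3,0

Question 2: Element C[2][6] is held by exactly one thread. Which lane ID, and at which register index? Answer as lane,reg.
11,0

r=2→G=2,rhi=0  c=6→T=3,p=0
L=2*4+3=11  i=0*2+0=0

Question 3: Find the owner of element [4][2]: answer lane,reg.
17,0

r: 4->gid=4,r8=0  c: 2->tid=1,i&1=0
L=4*4+1=17  i=0*2+0=0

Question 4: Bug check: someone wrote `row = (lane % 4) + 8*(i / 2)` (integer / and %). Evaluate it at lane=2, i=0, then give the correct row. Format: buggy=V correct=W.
`(lane % 4) + 8*(i / 2)`[2,0]=>2
L=2=>grp=2>>2=0, tig=2&3=2
[0]=>row 0+0=0  col 2·2+0=4
row: 2 vs 0

buggy=2 correct=0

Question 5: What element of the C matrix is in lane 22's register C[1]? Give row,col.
5,5

lane 22: gr=5 (22/4), th=2 (22%4)
i=1: r=5+0=5, c=2*2+1=5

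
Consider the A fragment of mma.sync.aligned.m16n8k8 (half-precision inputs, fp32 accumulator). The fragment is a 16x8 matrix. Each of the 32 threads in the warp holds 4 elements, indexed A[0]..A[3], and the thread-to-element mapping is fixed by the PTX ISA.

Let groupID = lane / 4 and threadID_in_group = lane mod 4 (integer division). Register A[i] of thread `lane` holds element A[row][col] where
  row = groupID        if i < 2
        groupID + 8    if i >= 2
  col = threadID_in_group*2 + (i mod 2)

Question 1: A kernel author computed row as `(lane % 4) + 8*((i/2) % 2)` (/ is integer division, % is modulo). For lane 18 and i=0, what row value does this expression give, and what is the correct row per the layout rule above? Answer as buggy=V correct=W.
`(lane % 4) + 8*((i/2) % 2)`[18,0]=>2
lane 18=>18/4=4, 18 mod 4=2
i=0  r:4+0=>4  c:2·2+0=>4
row: 2 vs 4

buggy=2 correct=4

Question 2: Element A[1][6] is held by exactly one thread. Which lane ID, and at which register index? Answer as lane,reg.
7,0

r=1→G=1,rhi=0  c=6→T=3,p=0
L=1*4+3=7  i=0*2+0=0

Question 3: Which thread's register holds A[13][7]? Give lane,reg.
23,3

r: 13->gid=5,r8=1  c: 7->tid=3,i&1=1
L=5*4+3=23  i=1*2+1=3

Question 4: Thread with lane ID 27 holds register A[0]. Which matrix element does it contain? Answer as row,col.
lane 27: G=6 (27/4), T=3 (27%4)
i=0: r=6+0=6, c=3*2+0=6

6,6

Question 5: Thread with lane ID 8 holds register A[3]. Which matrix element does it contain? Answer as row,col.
10,1

lane 8: grp=2 (8/4), tig=0 (8%4)
i=3: r=2+8=10, c=0*2+1=1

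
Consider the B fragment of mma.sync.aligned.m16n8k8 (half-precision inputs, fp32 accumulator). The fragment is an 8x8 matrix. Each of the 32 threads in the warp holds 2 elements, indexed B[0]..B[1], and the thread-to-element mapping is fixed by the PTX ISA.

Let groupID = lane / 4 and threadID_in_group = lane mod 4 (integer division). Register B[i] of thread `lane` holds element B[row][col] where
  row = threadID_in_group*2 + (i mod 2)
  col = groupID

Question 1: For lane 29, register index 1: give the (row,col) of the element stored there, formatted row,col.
3,7

lane 29: g=7 (29/4), t=1 (29%4)
i=1: r=1*2+1=3, c=g=7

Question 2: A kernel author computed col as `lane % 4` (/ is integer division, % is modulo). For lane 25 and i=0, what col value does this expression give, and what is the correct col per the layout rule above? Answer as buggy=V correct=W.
`lane % 4`[25,0]->1
L=25->g=25>>2=6, t=25&3=1
[0]->row 1·2+0=2  col g=6
col: 1 vs 6

buggy=1 correct=6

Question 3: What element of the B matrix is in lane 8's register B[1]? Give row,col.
1,2

L=8→G=8>>2=2, T=8&3=0
[1]→row 0·2+1=1  col G=2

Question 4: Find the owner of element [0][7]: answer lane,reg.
c:7=>grp=7  r:0=>tig=0,lo=0
L=7*4+0=28  i=0=0

28,0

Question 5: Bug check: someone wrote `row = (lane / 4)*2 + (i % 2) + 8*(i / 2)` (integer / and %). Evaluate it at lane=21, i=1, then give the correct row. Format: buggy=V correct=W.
buggy=11 correct=3

`(lane / 4)*2 + (i % 2) + 8*(i / 2)`[21,1]→11
lane 21: G=5 (21/4), T=1 (21%4)
i=1: r=1*2+1=3, c=G=5
row: 11 vs 3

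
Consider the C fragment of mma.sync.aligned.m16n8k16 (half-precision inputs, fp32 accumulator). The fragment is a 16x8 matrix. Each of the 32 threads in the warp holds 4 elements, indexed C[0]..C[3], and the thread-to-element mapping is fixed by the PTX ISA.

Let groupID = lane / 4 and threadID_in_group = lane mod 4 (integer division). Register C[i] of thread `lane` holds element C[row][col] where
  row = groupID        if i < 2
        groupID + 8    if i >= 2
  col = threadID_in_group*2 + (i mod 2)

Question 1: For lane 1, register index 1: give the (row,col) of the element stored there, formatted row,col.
lane 1->1/4=0, 1 mod 4=1
i=1  r:0+0->0  c:2·1+1->3

0,3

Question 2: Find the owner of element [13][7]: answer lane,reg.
23,3

r=13⇒gr=5,Rb=1  c=7⇒th=3,odd=1
L=5*4+3=23  i=1*2+1=3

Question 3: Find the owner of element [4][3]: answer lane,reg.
r=4->g=4,rb=0  c=3->t=1,b0=1
L=4*4+1=17  i=0*2+1=1

17,1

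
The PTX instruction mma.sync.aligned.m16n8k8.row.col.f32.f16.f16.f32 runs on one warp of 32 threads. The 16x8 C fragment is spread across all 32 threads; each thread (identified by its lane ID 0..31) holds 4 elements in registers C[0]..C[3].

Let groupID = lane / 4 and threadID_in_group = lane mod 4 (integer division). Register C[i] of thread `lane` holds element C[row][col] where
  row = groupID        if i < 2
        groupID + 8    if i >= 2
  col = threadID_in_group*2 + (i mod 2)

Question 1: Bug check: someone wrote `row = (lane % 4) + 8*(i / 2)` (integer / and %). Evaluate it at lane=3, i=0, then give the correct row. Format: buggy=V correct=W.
buggy=3 correct=0

`(lane % 4) + 8*(i / 2)`[3,0]->3
L=3->g=3>>2=0, t=3&3=3
[0]->row 0+0=0  col 3·2+0=6
row: 3 vs 0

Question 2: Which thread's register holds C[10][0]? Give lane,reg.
r=10⇒gr=2,Rb=1  c=0⇒th=0,odd=0
L=2*4+0=8  i=1*2+0=2

8,2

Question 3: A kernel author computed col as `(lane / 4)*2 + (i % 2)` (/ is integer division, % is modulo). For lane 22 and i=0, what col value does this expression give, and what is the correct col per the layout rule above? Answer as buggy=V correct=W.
`(lane / 4)*2 + (i % 2)`[22,0]->10
L=22->g=22>>2=5, t=22&3=2
[0]->row 5+0=5  col 2·2+0=4
col: 10 vs 4

buggy=10 correct=4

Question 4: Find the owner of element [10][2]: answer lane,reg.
9,2

r=10->g=2,rb=1  c=2->t=1,b0=0
L=2*4+1=9  i=1*2+0=2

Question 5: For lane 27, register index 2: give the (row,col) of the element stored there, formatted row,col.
lane 27->27/4=6, 27 mod 4=3
i=2  r:6+8->14  c:2·3+0->6

14,6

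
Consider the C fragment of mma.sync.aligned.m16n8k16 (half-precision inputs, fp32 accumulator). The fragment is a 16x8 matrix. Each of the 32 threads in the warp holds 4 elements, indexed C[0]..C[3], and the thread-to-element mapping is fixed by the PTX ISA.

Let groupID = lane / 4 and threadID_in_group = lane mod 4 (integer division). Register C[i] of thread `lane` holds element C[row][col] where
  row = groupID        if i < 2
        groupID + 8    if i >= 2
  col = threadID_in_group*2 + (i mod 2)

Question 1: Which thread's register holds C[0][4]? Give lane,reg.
r=0⇒gr=0,Rb=0  c=4⇒th=2,odd=0
L=0*4+2=2  i=0*2+0=0

2,0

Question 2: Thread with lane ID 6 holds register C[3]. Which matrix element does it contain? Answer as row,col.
lane 6: gr=1 (6/4), th=2 (6%4)
i=3: r=1+8=9, c=2*2+1=5

9,5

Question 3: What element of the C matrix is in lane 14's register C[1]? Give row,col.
3,5

L=14->g=14>>2=3, t=14&3=2
[1]->row 3+0=3  col 2·2+1=5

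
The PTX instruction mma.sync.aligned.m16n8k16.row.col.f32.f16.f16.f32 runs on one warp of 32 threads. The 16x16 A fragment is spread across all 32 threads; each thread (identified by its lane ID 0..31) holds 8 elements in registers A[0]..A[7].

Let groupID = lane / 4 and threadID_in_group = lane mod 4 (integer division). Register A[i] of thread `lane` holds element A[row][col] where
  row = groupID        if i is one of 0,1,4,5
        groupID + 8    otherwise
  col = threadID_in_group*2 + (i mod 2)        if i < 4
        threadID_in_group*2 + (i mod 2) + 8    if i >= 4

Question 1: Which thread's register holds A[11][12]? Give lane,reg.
14,6

r=11⇒gr=3,Rb=1  c=12⇒Cb=1,th=2,odd=0
L=3*4+2=14  i=1*4+1*2+0=6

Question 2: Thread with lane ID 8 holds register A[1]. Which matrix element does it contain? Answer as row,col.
lane 8=>8/4=2, 8 mod 4=0
i=1  r:2+0=>2  c:2·0+1+0=>1

2,1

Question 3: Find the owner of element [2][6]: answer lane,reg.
r:2=>grp=2,rB=0  c:6=>cB=0,tig=3,lo=0
L=2*4+3=11  i=0*4+0*2+0=0

11,0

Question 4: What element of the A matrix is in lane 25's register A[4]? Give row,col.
L=25→G=25>>2=6, T=25&3=1
[4]→row 6+0=6  col 1·2+0+8=10

6,10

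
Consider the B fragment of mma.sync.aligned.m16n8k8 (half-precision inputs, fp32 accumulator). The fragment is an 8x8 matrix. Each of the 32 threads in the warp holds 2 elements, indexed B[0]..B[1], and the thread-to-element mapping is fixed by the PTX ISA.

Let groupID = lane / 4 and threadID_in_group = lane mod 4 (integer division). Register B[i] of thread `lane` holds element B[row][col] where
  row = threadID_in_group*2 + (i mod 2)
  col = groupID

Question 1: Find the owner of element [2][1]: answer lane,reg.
c:1=>grp=1  r:2=>tig=1,lo=0
L=1*4+1=5  i=0=0

5,0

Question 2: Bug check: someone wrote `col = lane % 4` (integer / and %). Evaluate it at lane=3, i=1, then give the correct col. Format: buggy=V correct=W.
buggy=3 correct=0

`lane % 4`[3,1]→3
lane 3→3/4=0, 3 mod 4=3
i=1  r:2·3+1→7  c:0
col: 3 vs 0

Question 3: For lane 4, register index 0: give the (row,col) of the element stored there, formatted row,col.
0,1

4: g=1,t=0
[0] (0*2+0,1) = (0,1)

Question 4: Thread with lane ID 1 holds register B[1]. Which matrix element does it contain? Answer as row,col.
1: g=0,t=1
[1] (1*2+1,0) = (3,0)

3,0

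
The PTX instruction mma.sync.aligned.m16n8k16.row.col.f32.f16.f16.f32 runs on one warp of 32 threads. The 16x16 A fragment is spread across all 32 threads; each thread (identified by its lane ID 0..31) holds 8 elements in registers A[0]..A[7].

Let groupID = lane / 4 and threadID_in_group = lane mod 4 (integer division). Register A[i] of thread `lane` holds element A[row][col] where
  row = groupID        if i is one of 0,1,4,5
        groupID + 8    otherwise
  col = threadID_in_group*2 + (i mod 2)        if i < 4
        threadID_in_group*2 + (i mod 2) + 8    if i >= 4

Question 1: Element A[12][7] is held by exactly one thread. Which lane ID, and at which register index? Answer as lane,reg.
r=12⇒gr=4,Rb=1  c=7⇒Cb=0,th=3,odd=1
L=4*4+3=19  i=0*4+1*2+1=3

19,3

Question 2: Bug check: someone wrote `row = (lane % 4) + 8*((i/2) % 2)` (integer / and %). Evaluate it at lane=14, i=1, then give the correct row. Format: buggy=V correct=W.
`(lane % 4) + 8*((i/2) % 2)`[14,1]->2
lane 14->14/4=3, 14 mod 4=2
i=1  r:3+0->3  c:2·2+1+0->5
row: 2 vs 3

buggy=2 correct=3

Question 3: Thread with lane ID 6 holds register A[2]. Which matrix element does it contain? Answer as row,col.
9,4

L=6→G=6>>2=1, T=6&3=2
[2]→row 1+8=9  col 2·2+0+0=4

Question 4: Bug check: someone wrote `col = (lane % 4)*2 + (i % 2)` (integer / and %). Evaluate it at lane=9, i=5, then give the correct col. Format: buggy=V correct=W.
buggy=3 correct=11

`(lane % 4)*2 + (i % 2)`[9,5]⇒3
lane 9: gr=2 (9/4), th=1 (9%4)
i=5: r=2+0=2, c=1*2+1+8=11
col: 3 vs 11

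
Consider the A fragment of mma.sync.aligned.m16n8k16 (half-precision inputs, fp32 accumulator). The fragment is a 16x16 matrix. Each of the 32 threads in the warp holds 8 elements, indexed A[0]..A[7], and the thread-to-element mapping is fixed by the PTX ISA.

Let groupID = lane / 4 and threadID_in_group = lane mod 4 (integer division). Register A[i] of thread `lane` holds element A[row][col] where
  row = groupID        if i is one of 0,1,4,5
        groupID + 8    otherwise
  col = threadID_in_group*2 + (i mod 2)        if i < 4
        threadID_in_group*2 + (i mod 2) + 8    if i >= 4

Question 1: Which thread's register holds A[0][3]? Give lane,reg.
1,1

r=0⇒gr=0,Rb=0  c=3⇒Cb=0,th=1,odd=1
L=0*4+1=1  i=0*4+0*2+1=1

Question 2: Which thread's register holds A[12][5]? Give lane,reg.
r: 12->gid=4,r8=1  c: 5->c8=0,tid=2,i&1=1
L=4*4+2=18  i=0*4+1*2+1=3

18,3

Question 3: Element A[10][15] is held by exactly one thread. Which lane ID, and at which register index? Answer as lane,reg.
11,7

r: 10->gid=2,r8=1  c: 15->c8=1,tid=3,i&1=1
L=2*4+3=11  i=1*4+1*2+1=7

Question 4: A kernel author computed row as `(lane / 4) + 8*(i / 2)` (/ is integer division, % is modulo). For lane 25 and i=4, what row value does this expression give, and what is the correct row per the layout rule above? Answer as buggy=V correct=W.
`(lane / 4) + 8*(i / 2)`[25,4]=>22
L=25=>grp=25>>2=6, tig=25&3=1
[4]=>row 6+0=6  col 1·2+0+8=10
row: 22 vs 6

buggy=22 correct=6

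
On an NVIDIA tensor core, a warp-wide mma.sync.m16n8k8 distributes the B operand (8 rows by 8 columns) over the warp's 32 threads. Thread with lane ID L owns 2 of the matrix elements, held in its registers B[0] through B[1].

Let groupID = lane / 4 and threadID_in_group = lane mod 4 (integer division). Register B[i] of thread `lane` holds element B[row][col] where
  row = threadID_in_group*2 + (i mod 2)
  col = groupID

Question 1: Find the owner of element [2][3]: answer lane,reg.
c=3->g=3  r=2->t=1,b0=0
L=3*4+1=13  i=0=0

13,0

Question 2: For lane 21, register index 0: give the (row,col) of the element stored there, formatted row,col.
L=21=>grp=21>>2=5, tig=21&3=1
[0]=>row 1·2+0=2  col grp=5

2,5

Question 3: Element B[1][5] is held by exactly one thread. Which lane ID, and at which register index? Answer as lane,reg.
c=5→G=5  r=1→T=0,p=1
L=5*4+0=20  i=1=1

20,1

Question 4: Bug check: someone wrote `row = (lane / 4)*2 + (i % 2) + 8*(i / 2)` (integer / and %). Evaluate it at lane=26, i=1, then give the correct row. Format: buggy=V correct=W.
buggy=13 correct=5

`(lane / 4)*2 + (i % 2) + 8*(i / 2)`[26,1]⇒13
lane 26⇒26/4=6, 26 mod 4=2
i=1  r:2·2+1⇒5  c:6
row: 13 vs 5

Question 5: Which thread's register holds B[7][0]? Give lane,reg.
c=0→G=0  r=7→T=3,p=1
L=0*4+3=3  i=1=1

3,1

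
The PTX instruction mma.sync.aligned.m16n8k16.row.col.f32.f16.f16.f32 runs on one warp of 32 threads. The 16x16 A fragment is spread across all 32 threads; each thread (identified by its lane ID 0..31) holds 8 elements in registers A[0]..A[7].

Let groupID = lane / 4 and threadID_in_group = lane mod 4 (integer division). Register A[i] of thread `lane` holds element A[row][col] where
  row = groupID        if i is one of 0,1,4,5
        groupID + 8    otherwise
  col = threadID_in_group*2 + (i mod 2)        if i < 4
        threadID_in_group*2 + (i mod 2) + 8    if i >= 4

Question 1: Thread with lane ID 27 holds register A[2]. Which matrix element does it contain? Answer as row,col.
27: G=6,T=3
[2] (6+8,3*2+0+0) = (14,6)

14,6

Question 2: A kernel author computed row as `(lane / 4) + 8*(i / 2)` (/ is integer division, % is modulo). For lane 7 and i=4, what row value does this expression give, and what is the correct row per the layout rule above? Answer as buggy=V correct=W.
`(lane / 4) + 8*(i / 2)`[7,4]⇒17
lane 7: gr=1 (7/4), th=3 (7%4)
i=4: r=1+0=1, c=3*2+0+8=14
row: 17 vs 1

buggy=17 correct=1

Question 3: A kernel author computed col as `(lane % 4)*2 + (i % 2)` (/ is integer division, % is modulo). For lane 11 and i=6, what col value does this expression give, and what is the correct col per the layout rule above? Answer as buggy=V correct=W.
buggy=6 correct=14

`(lane % 4)*2 + (i % 2)`[11,6]→6
L=11→G=11>>2=2, T=11&3=3
[6]→row 2+8=10  col 3·2+0+8=14
col: 6 vs 14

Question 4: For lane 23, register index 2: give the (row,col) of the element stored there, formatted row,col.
13,6

lane 23: gid=5 (23/4), tid=3 (23%4)
i=2: r=5+8=13, c=3*2+0+0=6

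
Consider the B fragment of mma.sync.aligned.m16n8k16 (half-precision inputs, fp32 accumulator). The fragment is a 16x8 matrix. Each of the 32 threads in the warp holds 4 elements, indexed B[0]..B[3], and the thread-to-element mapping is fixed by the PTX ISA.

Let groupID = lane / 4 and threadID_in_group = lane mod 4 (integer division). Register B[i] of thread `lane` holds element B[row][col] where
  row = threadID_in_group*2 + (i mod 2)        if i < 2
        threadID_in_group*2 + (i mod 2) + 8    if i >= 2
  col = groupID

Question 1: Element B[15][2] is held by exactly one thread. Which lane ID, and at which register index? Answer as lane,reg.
11,3

c=2→G=2  r=15→rhi=1,T=3,p=1
L=2*4+3=11  i=1*2+1=3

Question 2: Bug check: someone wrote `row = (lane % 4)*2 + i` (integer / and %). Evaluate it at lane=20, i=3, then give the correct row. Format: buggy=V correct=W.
`(lane % 4)*2 + i`[20,3]⇒3
20: gr=5,th=0
[3] (0*2+1+8,5) = (9,5)
row: 3 vs 9

buggy=3 correct=9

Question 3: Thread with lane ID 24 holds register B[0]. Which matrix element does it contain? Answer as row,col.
0,6

L=24->gid=24>>2=6, tid=24&3=0
[0]->row 0·2+0+0=0  col gid=6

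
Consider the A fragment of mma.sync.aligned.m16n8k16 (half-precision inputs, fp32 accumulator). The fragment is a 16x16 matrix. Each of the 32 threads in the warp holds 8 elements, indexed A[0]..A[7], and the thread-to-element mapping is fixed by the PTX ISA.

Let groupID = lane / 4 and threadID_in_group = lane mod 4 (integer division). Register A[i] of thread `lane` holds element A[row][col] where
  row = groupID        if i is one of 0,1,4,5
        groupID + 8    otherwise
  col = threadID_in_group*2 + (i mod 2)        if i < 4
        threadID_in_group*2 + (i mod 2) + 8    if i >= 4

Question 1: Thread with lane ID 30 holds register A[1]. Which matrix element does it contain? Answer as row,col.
30: G=7,T=2
[1] (7+0,2*2+1+0) = (7,5)

7,5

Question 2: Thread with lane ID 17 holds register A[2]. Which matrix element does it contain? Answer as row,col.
12,2

lane 17->17/4=4, 17 mod 4=1
i=2  r:4+8->12  c:2·1+0+0->2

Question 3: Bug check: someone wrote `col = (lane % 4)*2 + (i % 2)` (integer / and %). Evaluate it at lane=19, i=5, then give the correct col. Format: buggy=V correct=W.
buggy=7 correct=15

`(lane % 4)*2 + (i % 2)`[19,5]->7
lane 19: gid=4 (19/4), tid=3 (19%4)
i=5: r=4+0=4, c=3*2+1+8=15
col: 7 vs 15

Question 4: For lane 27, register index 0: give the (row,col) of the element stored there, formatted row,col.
L=27→G=27>>2=6, T=27&3=3
[0]→row 6+0=6  col 3·2+0+0=6

6,6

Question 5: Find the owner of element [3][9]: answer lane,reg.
12,5

r=3->g=3,rb=0  c=9->cb=1,t=0,b0=1
L=3*4+0=12  i=1*4+0*2+1=5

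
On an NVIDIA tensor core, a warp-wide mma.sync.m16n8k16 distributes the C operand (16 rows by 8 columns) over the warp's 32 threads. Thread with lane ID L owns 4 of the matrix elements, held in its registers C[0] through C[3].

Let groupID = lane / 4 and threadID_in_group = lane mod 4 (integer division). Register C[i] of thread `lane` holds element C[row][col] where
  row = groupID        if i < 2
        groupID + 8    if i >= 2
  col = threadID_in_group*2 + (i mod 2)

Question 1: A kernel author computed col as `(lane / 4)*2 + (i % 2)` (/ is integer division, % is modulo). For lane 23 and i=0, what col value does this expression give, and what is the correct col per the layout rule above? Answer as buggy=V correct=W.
buggy=10 correct=6

`(lane / 4)*2 + (i % 2)`[23,0]->10
L=23->g=23>>2=5, t=23&3=3
[0]->row 5+0=5  col 3·2+0=6
col: 10 vs 6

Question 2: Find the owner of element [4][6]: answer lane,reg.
19,0

r:4=>grp=4,rB=0  c:6=>tig=3,lo=0
L=4*4+3=19  i=0*2+0=0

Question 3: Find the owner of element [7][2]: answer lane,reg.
r=7→G=7,rhi=0  c=2→T=1,p=0
L=7*4+1=29  i=0*2+0=0

29,0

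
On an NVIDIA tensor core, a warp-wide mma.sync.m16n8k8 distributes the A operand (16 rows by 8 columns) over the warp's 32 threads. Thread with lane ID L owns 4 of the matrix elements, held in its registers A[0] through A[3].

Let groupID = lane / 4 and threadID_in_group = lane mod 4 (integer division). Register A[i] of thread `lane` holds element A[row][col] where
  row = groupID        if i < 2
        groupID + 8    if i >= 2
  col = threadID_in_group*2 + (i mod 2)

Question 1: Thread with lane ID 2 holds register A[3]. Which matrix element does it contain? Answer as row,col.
8,5

L=2=>grp=2>>2=0, tig=2&3=2
[3]=>row 0+8=8  col 2·2+1=5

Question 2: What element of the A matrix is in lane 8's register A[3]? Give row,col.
10,1

lane 8=>8/4=2, 8 mod 4=0
i=3  r:2+8=>10  c:2·0+1=>1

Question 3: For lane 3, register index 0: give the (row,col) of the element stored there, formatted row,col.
0,6

L=3->g=3>>2=0, t=3&3=3
[0]->row 0+0=0  col 3·2+0=6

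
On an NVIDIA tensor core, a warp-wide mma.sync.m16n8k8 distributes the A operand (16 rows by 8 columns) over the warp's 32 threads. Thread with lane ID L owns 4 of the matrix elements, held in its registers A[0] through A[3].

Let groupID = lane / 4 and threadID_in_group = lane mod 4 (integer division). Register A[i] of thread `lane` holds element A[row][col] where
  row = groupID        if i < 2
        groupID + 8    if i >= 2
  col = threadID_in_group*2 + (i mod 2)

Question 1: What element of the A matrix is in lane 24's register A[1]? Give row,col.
L=24⇒gr=24>>2=6, th=24&3=0
[1]⇒row 6+0=6  col 0·2+1=1

6,1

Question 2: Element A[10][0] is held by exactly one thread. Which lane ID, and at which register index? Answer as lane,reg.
8,2

r:10=>grp=2,rB=1  c:0=>tig=0,lo=0
L=2*4+0=8  i=1*2+0=2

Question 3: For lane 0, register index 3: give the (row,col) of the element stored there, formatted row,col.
8,1

0: g=0,t=0
[3] (0+8,0*2+1) = (8,1)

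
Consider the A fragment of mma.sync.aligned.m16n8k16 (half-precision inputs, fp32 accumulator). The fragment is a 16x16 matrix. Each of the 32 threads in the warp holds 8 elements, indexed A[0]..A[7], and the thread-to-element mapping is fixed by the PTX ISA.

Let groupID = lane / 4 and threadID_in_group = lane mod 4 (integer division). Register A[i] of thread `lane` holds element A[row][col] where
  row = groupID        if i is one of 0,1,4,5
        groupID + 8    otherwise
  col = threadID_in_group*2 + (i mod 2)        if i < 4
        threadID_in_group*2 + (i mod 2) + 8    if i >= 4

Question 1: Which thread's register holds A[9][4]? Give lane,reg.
r: 9->gid=1,r8=1  c: 4->c8=0,tid=2,i&1=0
L=1*4+2=6  i=0*4+1*2+0=2

6,2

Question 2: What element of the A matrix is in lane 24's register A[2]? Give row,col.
L=24⇒gr=24>>2=6, th=24&3=0
[2]⇒row 6+8=14  col 0·2+0+0=0

14,0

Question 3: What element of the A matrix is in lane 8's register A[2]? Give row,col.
8: g=2,t=0
[2] (2+8,0*2+0+0) = (10,0)

10,0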